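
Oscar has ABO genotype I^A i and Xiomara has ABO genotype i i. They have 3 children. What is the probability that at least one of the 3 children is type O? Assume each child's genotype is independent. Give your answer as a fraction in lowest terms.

7/8

ABO cross I^A i × i i → 1/2 O, 1/2 A.
So P(type O) = 1/2 per child.
P(none) = (1/2)^3 = 1/8; P(at least one) = 1 − 1/8 = 7/8.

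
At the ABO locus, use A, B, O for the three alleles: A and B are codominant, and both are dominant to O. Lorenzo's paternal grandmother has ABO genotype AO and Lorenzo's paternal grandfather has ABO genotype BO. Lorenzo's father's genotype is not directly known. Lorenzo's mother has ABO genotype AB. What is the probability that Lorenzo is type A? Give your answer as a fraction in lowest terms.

3/8

Lorenzo's father's ABO genotype from AO × BO: 1/4 AB, 1/4 AO, 1/4 BO, 1/4 OO.
Crossing each possibility with the mother AB and summing P(type A): 1/4·1/4 + 1/4·1/2 + 1/4·1/4 + 1/4·1/2 = 3/8.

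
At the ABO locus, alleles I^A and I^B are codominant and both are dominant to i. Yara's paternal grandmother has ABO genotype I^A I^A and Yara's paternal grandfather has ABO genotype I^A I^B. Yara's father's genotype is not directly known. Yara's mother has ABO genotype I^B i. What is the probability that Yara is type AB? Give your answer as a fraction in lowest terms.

3/8

Yara's father's ABO genotype from I^A I^A × I^A I^B: 1/2 I^A I^A, 1/2 I^A I^B.
Crossing each possibility with the mother I^B i and summing P(type AB): 1/2·1/2 + 1/2·1/4 = 3/8.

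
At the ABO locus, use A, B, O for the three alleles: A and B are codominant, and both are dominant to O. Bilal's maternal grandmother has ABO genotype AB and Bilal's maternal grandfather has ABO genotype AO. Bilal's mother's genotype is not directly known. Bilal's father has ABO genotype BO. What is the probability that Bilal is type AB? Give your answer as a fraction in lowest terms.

1/4

Bilal's mother's ABO genotype from AB × AO: 1/4 AA, 1/4 AB, 1/4 AO, 1/4 BO.
Crossing each possibility with the father BO and summing P(type AB): 1/4·1/2 + 1/4·1/4 + 1/4·1/4 + 1/4·0 = 1/4.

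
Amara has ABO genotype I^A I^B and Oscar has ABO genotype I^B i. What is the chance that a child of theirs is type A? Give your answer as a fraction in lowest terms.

ABO cross I^A I^B × I^B i → offspring phenotypes: 1/4 A, 1/2 B, 1/4 AB.
So P(type A) = 1/4.

1/4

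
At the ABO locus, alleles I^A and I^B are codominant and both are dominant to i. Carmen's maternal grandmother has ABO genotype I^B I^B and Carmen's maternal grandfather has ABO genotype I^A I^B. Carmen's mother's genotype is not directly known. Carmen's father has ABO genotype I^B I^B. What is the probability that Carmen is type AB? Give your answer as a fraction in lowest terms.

1/4

Carmen's mother's ABO genotype from I^B I^B × I^A I^B: 1/2 I^A I^B, 1/2 I^B I^B.
Crossing each possibility with the father I^B I^B and summing P(type AB): 1/2·1/2 + 1/2·0 = 1/4.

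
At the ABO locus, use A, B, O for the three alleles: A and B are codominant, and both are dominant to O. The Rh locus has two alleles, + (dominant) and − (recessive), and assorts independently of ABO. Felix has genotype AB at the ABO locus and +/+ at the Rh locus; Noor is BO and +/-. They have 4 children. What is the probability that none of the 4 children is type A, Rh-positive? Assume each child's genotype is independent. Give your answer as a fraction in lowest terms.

ABO cross AB × BO → 1/4 A, 1/2 B, 1/4 AB.
Rh cross +/+ × +/- → 1 Rh+; so P(type A, Rh-positive) = 1/4 × 1 = 1/4 per child.
P(not type A, Rh-positive) = 3/4 for one child; (3/4)^4 = 81/256.

81/256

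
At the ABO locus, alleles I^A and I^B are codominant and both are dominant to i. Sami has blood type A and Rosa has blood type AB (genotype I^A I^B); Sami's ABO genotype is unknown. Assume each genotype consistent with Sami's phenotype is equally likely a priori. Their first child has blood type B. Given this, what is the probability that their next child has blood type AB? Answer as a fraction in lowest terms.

Possible genotypes: Sami ∈ {I^A I^A, I^A i}; Rosa ∈ {I^A I^B}.
Weight each parental genotype pair by prior × P(type-B child):
  I^A i × I^A I^B: posterior weight 1; P(next child type AB) = 1/4.
Weighted sum = 1/4.

1/4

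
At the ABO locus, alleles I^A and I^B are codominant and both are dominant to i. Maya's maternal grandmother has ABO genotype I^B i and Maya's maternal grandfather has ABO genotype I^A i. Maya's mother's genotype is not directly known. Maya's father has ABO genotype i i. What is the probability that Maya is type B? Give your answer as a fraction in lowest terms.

1/4

Maya's mother's ABO genotype from I^B i × I^A i: 1/4 I^A I^B, 1/4 I^A i, 1/4 I^B i, 1/4 i i.
Crossing each possibility with the father i i and summing P(type B): 1/4·1/2 + 1/4·0 + 1/4·1/2 + 1/4·0 = 1/4.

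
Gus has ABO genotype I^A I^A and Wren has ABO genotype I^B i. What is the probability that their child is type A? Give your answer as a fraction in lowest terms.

ABO cross I^A I^A × I^B i → offspring phenotypes: 1/2 A, 1/2 AB.
So P(type A) = 1/2.

1/2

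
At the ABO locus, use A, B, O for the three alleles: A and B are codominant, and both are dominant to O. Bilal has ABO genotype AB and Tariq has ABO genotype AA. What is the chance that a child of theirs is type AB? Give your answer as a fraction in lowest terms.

ABO cross AB × AA → offspring phenotypes: 1/2 A, 1/2 AB.
So P(type AB) = 1/2.

1/2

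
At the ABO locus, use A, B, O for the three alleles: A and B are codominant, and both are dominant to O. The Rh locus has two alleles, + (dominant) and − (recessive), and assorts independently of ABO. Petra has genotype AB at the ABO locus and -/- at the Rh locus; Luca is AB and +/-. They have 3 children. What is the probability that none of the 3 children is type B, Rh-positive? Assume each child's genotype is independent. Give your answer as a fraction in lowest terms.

ABO cross AB × AB → 1/4 A, 1/4 B, 1/2 AB.
Rh cross -/- × +/- → 1/2 Rh+, 1/2 Rh-; so P(type B, Rh-positive) = 1/4 × 1/2 = 1/8 per child.
P(not type B, Rh-positive) = 7/8 for one child; (7/8)^3 = 343/512.

343/512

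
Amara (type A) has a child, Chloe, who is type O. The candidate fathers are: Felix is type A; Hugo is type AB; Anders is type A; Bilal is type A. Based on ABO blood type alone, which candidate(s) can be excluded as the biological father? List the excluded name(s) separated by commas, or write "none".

A candidate is excluded only if no genotype consistent with his phenotype could produce a type O child with a type A mother.
Hugo (type AB): no genotype consistent with that phenotype can produce a type-O child with a type-A mother.

Hugo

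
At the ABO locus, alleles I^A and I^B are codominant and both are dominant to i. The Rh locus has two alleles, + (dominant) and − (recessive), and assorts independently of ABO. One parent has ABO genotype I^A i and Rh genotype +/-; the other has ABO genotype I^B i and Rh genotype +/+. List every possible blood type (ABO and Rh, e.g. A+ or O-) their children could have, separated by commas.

Gametes from I^A i × I^B i give offspring ABO genotypes I^A I^B, I^A i, I^B i, i i, i.e. phenotypes O, A, B, AB.
Rh cross +/- × +/+ → phenotypes Rh+.
Combining independently: O+, A+, B+, AB+.

O+, A+, B+, AB+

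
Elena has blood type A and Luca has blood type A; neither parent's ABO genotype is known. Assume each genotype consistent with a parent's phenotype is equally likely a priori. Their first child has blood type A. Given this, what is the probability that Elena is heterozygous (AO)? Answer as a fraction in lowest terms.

Possible genotypes: Elena ∈ {AA, AO}; Luca ∈ {AA, AO}.
Weight each parental genotype pair by prior × P(type-A child):
  AA × AA: posterior weight 4/15.
  AA × AO: posterior weight 4/15.
  AO × AA: posterior weight 4/15.
  AO × AO: posterior weight 1/5.
Sum the posterior weight over pairs where Elena is AO: 7/15.

7/15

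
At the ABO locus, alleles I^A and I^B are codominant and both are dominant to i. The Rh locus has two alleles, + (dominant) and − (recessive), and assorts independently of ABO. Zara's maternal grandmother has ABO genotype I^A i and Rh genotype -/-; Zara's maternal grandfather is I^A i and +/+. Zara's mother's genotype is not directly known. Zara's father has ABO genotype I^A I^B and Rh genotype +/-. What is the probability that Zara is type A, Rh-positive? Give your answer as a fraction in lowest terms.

Zara's mother's ABO genotype from I^A i × I^A i: 1/4 I^A I^A, 1/2 I^A i, 1/4 i i.
Crossing each possibility with the father I^A I^B and summing P(type A): 1/4·1/2 + 1/2·1/2 + 1/4·1/2 = 1/2.
Similarly for Rh via the mother's Rh distribution: P(Rh+) = 3/4.
Independent loci: 1/2 × 3/4 = 3/8.

3/8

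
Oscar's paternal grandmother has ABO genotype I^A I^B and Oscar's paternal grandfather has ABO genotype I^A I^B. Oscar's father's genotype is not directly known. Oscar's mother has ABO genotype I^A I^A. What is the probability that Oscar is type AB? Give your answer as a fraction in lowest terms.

1/2

Oscar's father's ABO genotype from I^A I^B × I^A I^B: 1/4 I^A I^A, 1/2 I^A I^B, 1/4 I^B I^B.
Crossing each possibility with the mother I^A I^A and summing P(type AB): 1/4·0 + 1/2·1/2 + 1/4·1 = 1/2.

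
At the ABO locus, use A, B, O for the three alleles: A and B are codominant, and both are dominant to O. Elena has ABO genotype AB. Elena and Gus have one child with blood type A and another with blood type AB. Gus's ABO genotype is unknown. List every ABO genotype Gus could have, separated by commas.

AA, AB, AO, BO

For each candidate genotype of Gus, check whether crossing it with AB can produce every observed child phenotype.
  AA → possible child types {A, AB} ✓
  AB → possible child types {A, B, AB} ✓
  AO → possible child types {A, B, AB} ✓
  BB → possible child types {B, AB} ✗
  BO → possible child types {A, B, AB} ✓
  OO → possible child types {A, B} ✗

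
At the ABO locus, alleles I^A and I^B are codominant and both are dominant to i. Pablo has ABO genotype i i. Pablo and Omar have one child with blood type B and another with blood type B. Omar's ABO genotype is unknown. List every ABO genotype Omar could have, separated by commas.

For each candidate genotype of Omar, check whether crossing it with i i can produce every observed child phenotype.
  I^A I^A → possible child types {A} ✗
  I^A I^B → possible child types {A, B} ✓
  I^A i → possible child types {O, A} ✗
  I^B I^B → possible child types {B} ✓
  I^B i → possible child types {O, B} ✓
  i i → possible child types {O} ✗

I^A I^B, I^B I^B, I^B i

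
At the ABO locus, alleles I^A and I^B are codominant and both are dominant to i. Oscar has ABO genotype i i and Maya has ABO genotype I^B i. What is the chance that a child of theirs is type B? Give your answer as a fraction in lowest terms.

ABO cross i i × I^B i → offspring phenotypes: 1/2 O, 1/2 B.
So P(type B) = 1/2.

1/2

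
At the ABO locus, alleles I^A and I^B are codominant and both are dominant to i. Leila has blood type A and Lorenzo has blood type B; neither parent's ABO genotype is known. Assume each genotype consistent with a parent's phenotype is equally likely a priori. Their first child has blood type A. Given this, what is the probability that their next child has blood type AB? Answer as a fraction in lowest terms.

5/12

Possible genotypes: Leila ∈ {I^A I^A, I^A i}; Lorenzo ∈ {I^B I^B, I^B i}.
Weight each parental genotype pair by prior × P(type-A child):
  I^A I^A × I^B i: posterior weight 2/3; P(next child type AB) = 1/2.
  I^A i × I^B i: posterior weight 1/3; P(next child type AB) = 1/4.
Weighted sum = 5/12.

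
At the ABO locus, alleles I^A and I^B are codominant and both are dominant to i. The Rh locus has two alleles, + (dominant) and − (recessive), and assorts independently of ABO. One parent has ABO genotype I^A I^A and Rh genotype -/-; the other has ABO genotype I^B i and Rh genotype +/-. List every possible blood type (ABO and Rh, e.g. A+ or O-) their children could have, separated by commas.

Gametes from I^A I^A × I^B i give offspring ABO genotypes I^A I^B, I^A i, i.e. phenotypes A, AB.
Rh cross -/- × +/- → phenotypes Rh+, Rh-.
Combining independently: A+, A-, AB+, AB-.

A+, A-, AB+, AB-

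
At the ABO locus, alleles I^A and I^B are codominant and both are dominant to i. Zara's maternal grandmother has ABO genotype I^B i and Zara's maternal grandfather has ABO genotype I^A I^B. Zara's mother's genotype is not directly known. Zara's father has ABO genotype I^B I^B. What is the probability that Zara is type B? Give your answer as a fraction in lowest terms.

Zara's mother's ABO genotype from I^B i × I^A I^B: 1/4 I^A I^B, 1/4 I^A i, 1/4 I^B I^B, 1/4 I^B i.
Crossing each possibility with the father I^B I^B and summing P(type B): 1/4·1/2 + 1/4·1/2 + 1/4·1 + 1/4·1 = 3/4.

3/4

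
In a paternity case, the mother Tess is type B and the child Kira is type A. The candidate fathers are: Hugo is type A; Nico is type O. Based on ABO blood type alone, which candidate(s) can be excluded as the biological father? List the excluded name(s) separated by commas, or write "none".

Nico

A candidate is excluded only if no genotype consistent with his phenotype could produce a type A child with a type B mother.
Nico (type O): no genotype consistent with that phenotype can produce a type-A child with a type-B mother.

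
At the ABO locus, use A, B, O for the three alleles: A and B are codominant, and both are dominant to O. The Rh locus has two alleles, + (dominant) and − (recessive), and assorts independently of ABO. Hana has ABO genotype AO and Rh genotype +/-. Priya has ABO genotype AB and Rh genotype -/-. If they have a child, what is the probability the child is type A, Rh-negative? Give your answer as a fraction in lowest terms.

ABO cross AO × AB → offspring phenotypes: 1/2 A, 1/4 B, 1/4 AB.
Rh cross +/- × -/- → 1/2 Rh+, 1/2 Rh-.
Independent loci: P(type A, Rh-negative) = 1/2 × 1/2 = 1/4.

1/4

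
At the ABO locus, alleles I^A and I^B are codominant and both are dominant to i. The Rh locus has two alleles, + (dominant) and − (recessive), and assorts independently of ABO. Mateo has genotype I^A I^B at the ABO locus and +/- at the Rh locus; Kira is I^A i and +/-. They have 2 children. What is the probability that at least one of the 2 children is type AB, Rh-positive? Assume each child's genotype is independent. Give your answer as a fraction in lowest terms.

ABO cross I^A I^B × I^A i → 1/2 A, 1/4 B, 1/4 AB.
Rh cross +/- × +/- → 3/4 Rh+, 1/4 Rh-; so P(type AB, Rh-positive) = 1/4 × 3/4 = 3/16 per child.
P(none) = (13/16)^2 = 169/256; P(at least one) = 1 − 169/256 = 87/256.

87/256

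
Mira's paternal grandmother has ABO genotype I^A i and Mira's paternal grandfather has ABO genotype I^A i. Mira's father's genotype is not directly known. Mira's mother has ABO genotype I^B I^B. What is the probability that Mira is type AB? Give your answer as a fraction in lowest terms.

Mira's father's ABO genotype from I^A i × I^A i: 1/4 I^A I^A, 1/2 I^A i, 1/4 i i.
Crossing each possibility with the mother I^B I^B and summing P(type AB): 1/4·1 + 1/2·1/2 + 1/4·0 = 1/2.

1/2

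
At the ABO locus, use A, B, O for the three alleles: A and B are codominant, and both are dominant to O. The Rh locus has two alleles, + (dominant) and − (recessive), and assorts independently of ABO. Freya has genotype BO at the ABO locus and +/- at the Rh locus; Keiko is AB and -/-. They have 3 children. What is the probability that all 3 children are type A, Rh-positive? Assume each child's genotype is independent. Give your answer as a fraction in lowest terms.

1/512

ABO cross BO × AB → 1/4 A, 1/2 B, 1/4 AB.
Rh cross +/- × -/- → 1/2 Rh+, 1/2 Rh-; so P(type A, Rh-positive) = 1/4 × 1/2 = 1/8 per child.
All 3 independent: (1/8)^3 = 1/512.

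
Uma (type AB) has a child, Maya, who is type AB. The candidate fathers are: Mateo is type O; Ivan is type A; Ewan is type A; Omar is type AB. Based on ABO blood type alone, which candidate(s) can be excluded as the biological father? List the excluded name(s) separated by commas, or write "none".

A candidate is excluded only if no genotype consistent with his phenotype could produce a type AB child with a type AB mother.
Mateo (type O): no genotype consistent with that phenotype can produce a type-AB child with a type-AB mother.

Mateo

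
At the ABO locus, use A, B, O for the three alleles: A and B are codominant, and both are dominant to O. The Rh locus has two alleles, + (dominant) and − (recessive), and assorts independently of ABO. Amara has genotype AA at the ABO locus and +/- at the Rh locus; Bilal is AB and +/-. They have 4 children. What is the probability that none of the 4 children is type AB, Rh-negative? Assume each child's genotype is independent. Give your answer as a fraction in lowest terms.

2401/4096

ABO cross AA × AB → 1/2 A, 1/2 AB.
Rh cross +/- × +/- → 3/4 Rh+, 1/4 Rh-; so P(type AB, Rh-negative) = 1/2 × 1/4 = 1/8 per child.
P(not type AB, Rh-negative) = 7/8 for one child; (7/8)^4 = 2401/4096.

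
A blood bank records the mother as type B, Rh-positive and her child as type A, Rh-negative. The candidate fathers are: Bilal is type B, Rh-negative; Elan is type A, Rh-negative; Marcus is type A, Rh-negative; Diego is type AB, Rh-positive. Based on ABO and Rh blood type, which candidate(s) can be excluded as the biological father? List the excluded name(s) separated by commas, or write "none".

A candidate is excluded only if no genotype consistent with his phenotype could produce a type A, Rh-negative child with a type B, Rh-positive mother.
Bilal (type B, Rh-): no genotype consistent with that phenotype can produce a type-A Rh- child with a type-B mother.

Bilal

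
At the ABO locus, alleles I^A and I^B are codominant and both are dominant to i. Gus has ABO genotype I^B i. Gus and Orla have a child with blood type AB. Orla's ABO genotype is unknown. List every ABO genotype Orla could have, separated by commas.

For each candidate genotype of Orla, check whether crossing it with I^B i can produce every observed child phenotype.
  I^A I^A → possible child types {A, AB} ✓
  I^A I^B → possible child types {A, B, AB} ✓
  I^A i → possible child types {O, A, B, AB} ✓
  I^B I^B → possible child types {B} ✗
  I^B i → possible child types {O, B} ✗
  i i → possible child types {O, B} ✗

I^A I^A, I^A I^B, I^A i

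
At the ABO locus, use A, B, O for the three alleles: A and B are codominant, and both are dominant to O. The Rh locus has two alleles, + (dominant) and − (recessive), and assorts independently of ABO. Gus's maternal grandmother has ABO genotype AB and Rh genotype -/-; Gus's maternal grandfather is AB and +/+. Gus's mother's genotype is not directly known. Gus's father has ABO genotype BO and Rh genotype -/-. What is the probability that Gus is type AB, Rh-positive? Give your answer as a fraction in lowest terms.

Gus's mother's ABO genotype from AB × AB: 1/4 AA, 1/2 AB, 1/4 BB.
Crossing each possibility with the father BO and summing P(type AB): 1/4·1/2 + 1/2·1/4 + 1/4·0 = 1/4.
Similarly for Rh via the mother's Rh distribution: P(Rh+) = 1/2.
Independent loci: 1/4 × 1/2 = 1/8.

1/8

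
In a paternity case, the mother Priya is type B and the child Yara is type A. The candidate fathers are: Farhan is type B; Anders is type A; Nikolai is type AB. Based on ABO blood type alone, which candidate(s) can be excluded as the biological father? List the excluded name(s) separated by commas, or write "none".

A candidate is excluded only if no genotype consistent with his phenotype could produce a type A child with a type B mother.
Farhan (type B): no genotype consistent with that phenotype can produce a type-A child with a type-B mother.

Farhan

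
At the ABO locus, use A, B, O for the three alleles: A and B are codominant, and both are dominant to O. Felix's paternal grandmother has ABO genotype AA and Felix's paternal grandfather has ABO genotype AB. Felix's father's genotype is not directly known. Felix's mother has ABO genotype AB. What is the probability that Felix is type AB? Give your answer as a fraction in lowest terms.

1/2

Felix's father's ABO genotype from AA × AB: 1/2 AA, 1/2 AB.
Crossing each possibility with the mother AB and summing P(type AB): 1/2·1/2 + 1/2·1/2 = 1/2.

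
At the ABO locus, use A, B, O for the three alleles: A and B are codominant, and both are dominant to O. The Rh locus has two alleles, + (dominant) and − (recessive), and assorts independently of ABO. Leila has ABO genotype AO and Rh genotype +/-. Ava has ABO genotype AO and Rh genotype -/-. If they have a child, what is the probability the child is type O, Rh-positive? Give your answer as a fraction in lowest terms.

1/8

ABO cross AO × AO → offspring phenotypes: 1/4 O, 3/4 A.
Rh cross +/- × -/- → 1/2 Rh+, 1/2 Rh-.
Independent loci: P(type O, Rh-positive) = 1/4 × 1/2 = 1/8.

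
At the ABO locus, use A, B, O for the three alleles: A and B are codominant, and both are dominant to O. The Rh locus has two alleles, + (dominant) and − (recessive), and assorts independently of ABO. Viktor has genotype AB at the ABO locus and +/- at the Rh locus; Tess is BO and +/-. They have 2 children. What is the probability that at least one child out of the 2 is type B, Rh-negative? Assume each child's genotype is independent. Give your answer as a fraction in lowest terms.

15/64

ABO cross AB × BO → 1/4 A, 1/2 B, 1/4 AB.
Rh cross +/- × +/- → 3/4 Rh+, 1/4 Rh-; so P(type B, Rh-negative) = 1/2 × 1/4 = 1/8 per child.
P(none) = (7/8)^2 = 49/64; P(at least one) = 1 − 49/64 = 15/64.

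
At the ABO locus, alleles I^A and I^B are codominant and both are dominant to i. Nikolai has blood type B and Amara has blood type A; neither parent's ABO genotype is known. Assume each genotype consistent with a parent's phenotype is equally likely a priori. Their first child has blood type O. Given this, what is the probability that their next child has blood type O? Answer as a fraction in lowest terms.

Possible genotypes: Nikolai ∈ {I^B I^B, I^B i}; Amara ∈ {I^A I^A, I^A i}.
Weight each parental genotype pair by prior × P(type-O child):
  I^B i × I^A i: posterior weight 1; P(next child type O) = 1/4.
Weighted sum = 1/4.

1/4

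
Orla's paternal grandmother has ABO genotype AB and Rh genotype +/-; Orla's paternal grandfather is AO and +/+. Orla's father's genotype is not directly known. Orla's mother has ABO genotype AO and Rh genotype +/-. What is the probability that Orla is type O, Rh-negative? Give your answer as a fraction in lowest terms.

Orla's father's ABO genotype from AB × AO: 1/4 AA, 1/4 AB, 1/4 AO, 1/4 BO.
Crossing each possibility with the mother AO and summing P(type O): 1/4·0 + 1/4·0 + 1/4·1/4 + 1/4·1/4 = 1/8.
Similarly for Rh via the father's Rh distribution: P(Rh-) = 1/8.
Independent loci: 1/8 × 1/8 = 1/64.

1/64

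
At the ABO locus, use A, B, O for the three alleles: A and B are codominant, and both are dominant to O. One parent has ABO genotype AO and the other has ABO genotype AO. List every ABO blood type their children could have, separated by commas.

Gametes from AO × AO give offspring ABO genotypes AA, AO, OO, i.e. phenotypes O, A.

O, A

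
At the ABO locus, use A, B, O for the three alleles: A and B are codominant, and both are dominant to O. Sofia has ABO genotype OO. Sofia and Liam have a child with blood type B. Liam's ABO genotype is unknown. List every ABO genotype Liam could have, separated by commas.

AB, BB, BO

For each candidate genotype of Liam, check whether crossing it with OO can produce every observed child phenotype.
  AA → possible child types {A} ✗
  AB → possible child types {A, B} ✓
  AO → possible child types {O, A} ✗
  BB → possible child types {B} ✓
  BO → possible child types {O, B} ✓
  OO → possible child types {O} ✗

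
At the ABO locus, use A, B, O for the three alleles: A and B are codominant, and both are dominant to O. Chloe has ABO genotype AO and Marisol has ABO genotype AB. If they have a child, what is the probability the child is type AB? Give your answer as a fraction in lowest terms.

1/4

ABO cross AO × AB → offspring phenotypes: 1/2 A, 1/4 B, 1/4 AB.
So P(type AB) = 1/4.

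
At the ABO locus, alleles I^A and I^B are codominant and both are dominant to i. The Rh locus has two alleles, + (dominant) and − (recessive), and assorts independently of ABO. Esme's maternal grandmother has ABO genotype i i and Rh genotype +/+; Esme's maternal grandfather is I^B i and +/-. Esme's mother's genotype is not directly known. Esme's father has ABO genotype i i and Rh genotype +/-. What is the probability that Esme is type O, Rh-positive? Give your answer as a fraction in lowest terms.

Esme's mother's ABO genotype from i i × I^B i: 1/2 I^B i, 1/2 i i.
Crossing each possibility with the father i i and summing P(type O): 1/2·1/2 + 1/2·1 = 3/4.
Similarly for Rh via the mother's Rh distribution: P(Rh+) = 7/8.
Independent loci: 3/4 × 7/8 = 21/32.

21/32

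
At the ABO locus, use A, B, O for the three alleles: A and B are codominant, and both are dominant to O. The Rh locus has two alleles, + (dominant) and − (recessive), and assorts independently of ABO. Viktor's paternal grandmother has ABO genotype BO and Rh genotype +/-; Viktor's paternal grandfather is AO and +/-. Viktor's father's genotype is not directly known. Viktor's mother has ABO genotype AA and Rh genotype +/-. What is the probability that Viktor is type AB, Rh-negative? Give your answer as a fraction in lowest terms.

Viktor's father's ABO genotype from BO × AO: 1/4 AB, 1/4 AO, 1/4 BO, 1/4 OO.
Crossing each possibility with the mother AA and summing P(type AB): 1/4·1/2 + 1/4·0 + 1/4·1/2 + 1/4·0 = 1/4.
Similarly for Rh via the father's Rh distribution: P(Rh-) = 1/4.
Independent loci: 1/4 × 1/4 = 1/16.

1/16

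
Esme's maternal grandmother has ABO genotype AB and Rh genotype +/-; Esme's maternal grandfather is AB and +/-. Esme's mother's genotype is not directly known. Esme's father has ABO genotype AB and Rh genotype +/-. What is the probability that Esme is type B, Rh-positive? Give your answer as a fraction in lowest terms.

3/16

Esme's mother's ABO genotype from AB × AB: 1/4 AA, 1/2 AB, 1/4 BB.
Crossing each possibility with the father AB and summing P(type B): 1/4·0 + 1/2·1/4 + 1/4·1/2 = 1/4.
Similarly for Rh via the mother's Rh distribution: P(Rh+) = 3/4.
Independent loci: 1/4 × 3/4 = 3/16.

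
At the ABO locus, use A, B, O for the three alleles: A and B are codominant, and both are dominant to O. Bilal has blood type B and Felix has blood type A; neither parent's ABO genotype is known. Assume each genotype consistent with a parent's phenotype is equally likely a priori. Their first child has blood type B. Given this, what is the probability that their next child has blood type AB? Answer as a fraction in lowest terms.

5/12

Possible genotypes: Bilal ∈ {BB, BO}; Felix ∈ {AA, AO}.
Weight each parental genotype pair by prior × P(type-B child):
  BB × AO: posterior weight 2/3; P(next child type AB) = 1/2.
  BO × AO: posterior weight 1/3; P(next child type AB) = 1/4.
Weighted sum = 5/12.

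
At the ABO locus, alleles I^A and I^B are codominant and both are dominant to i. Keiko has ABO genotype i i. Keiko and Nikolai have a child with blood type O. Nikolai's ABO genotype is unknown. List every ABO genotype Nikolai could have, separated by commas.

For each candidate genotype of Nikolai, check whether crossing it with i i can produce every observed child phenotype.
  I^A I^A → possible child types {A} ✗
  I^A I^B → possible child types {A, B} ✗
  I^A i → possible child types {O, A} ✓
  I^B I^B → possible child types {B} ✗
  I^B i → possible child types {O, B} ✓
  i i → possible child types {O} ✓

I^A i, I^B i, i i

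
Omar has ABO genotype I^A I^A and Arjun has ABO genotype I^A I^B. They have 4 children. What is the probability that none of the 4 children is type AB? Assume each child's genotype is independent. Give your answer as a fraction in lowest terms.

1/16

ABO cross I^A I^A × I^A I^B → 1/2 A, 1/2 AB.
So P(type AB) = 1/2 per child.
P(not type AB) = 1/2 for one child; (1/2)^4 = 1/16.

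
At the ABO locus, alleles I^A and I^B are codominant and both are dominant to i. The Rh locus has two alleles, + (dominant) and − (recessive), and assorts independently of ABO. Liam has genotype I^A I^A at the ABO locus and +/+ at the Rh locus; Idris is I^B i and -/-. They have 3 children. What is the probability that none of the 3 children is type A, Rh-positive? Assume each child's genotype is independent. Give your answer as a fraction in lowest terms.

1/8

ABO cross I^A I^A × I^B i → 1/2 A, 1/2 AB.
Rh cross +/+ × -/- → 1 Rh+; so P(type A, Rh-positive) = 1/2 × 1 = 1/2 per child.
P(not type A, Rh-positive) = 1/2 for one child; (1/2)^3 = 1/8.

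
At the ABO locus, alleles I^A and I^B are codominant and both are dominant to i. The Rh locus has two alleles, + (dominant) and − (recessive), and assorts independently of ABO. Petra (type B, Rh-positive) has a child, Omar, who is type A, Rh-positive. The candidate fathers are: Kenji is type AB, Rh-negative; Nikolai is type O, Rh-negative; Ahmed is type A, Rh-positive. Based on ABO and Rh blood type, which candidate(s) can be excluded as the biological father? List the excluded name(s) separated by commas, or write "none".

Nikolai

A candidate is excluded only if no genotype consistent with his phenotype could produce a type A, Rh-positive child with a type B, Rh-positive mother.
Nikolai (type O, Rh-): no genotype consistent with that phenotype can produce a type-A Rh+ child with a type-B mother.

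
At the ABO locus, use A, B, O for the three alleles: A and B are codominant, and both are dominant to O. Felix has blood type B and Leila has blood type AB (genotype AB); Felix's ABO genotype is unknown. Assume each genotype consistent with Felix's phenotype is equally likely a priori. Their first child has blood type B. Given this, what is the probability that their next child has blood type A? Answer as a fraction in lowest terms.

1/8

Possible genotypes: Felix ∈ {BB, BO}; Leila ∈ {AB}.
Weight each parental genotype pair by prior × P(type-B child):
  BB × AB: posterior weight 1/2; P(next child type A) = 0.
  BO × AB: posterior weight 1/2; P(next child type A) = 1/4.
Weighted sum = 1/8.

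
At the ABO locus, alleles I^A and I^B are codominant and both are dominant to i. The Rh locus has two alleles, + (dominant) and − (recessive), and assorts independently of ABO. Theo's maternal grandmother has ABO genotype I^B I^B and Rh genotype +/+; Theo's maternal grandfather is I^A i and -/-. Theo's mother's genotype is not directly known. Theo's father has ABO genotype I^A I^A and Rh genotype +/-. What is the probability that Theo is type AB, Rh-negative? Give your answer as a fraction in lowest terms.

Theo's mother's ABO genotype from I^B I^B × I^A i: 1/2 I^A I^B, 1/2 I^B i.
Crossing each possibility with the father I^A I^A and summing P(type AB): 1/2·1/2 + 1/2·1/2 = 1/2.
Similarly for Rh via the mother's Rh distribution: P(Rh-) = 1/4.
Independent loci: 1/2 × 1/4 = 1/8.

1/8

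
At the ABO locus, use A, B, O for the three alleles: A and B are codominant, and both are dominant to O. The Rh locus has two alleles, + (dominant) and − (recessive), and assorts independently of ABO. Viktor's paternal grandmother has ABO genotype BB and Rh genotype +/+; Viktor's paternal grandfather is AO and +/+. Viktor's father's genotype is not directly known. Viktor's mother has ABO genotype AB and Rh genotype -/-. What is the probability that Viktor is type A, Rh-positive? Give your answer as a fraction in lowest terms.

1/4

Viktor's father's ABO genotype from BB × AO: 1/2 AB, 1/2 BO.
Crossing each possibility with the mother AB and summing P(type A): 1/2·1/4 + 1/2·1/4 = 1/4.
Similarly for Rh via the father's Rh distribution: P(Rh+) = 1.
Independent loci: 1/4 × 1 = 1/4.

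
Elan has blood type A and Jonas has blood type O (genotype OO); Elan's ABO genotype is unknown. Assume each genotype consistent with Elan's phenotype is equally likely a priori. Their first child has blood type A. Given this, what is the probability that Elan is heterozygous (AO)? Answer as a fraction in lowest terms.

Possible genotypes: Elan ∈ {AA, AO}; Jonas ∈ {OO}.
Weight each parental genotype pair by prior × P(type-A child):
  AA × OO: posterior weight 2/3.
  AO × OO: posterior weight 1/3.
Sum the posterior weight over pairs where Elan is AO: 1/3.

1/3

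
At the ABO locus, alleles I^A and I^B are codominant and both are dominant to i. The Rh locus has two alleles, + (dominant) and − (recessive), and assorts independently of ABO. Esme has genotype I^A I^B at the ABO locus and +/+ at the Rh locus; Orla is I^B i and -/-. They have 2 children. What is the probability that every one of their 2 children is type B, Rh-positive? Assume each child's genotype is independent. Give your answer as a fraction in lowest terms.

1/4

ABO cross I^A I^B × I^B i → 1/4 A, 1/2 B, 1/4 AB.
Rh cross +/+ × -/- → 1 Rh+; so P(type B, Rh-positive) = 1/2 × 1 = 1/2 per child.
All 2 independent: (1/2)^2 = 1/4.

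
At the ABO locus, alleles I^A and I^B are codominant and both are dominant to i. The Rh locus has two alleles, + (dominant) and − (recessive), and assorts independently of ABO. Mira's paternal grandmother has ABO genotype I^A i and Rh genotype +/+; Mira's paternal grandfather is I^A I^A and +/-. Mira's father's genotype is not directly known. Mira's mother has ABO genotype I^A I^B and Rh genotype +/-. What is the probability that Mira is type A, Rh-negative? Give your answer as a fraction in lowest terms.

Mira's father's ABO genotype from I^A i × I^A I^A: 1/2 I^A I^A, 1/2 I^A i.
Crossing each possibility with the mother I^A I^B and summing P(type A): 1/2·1/2 + 1/2·1/2 = 1/2.
Similarly for Rh via the father's Rh distribution: P(Rh-) = 1/8.
Independent loci: 1/2 × 1/8 = 1/16.

1/16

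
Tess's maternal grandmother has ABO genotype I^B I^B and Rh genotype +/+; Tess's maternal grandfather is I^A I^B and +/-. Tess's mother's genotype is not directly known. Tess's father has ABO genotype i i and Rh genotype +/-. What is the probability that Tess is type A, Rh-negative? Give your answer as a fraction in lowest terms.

Tess's mother's ABO genotype from I^B I^B × I^A I^B: 1/2 I^A I^B, 1/2 I^B I^B.
Crossing each possibility with the father i i and summing P(type A): 1/2·1/2 + 1/2·0 = 1/4.
Similarly for Rh via the mother's Rh distribution: P(Rh-) = 1/8.
Independent loci: 1/4 × 1/8 = 1/32.

1/32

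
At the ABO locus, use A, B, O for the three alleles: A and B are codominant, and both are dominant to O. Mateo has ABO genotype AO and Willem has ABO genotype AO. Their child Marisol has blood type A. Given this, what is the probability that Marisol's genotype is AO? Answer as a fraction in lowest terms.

Cross AO × AO → 1/4 AA, 1/2 AO, 1/4 OO.
Type-A genotypes among offspring: AA (1/4), AO (1/2); total 3/4.
P(AO | type A) = (1/2) / (3/4) = 2/3.

2/3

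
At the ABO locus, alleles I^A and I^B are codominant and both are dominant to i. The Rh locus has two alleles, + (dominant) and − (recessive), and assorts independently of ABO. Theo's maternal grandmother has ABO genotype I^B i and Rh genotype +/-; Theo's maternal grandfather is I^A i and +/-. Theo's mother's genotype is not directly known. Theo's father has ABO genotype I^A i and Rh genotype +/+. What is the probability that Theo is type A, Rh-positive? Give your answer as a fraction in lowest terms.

1/2

Theo's mother's ABO genotype from I^B i × I^A i: 1/4 I^A I^B, 1/4 I^A i, 1/4 I^B i, 1/4 i i.
Crossing each possibility with the father I^A i and summing P(type A): 1/4·1/2 + 1/4·3/4 + 1/4·1/4 + 1/4·1/2 = 1/2.
Similarly for Rh via the mother's Rh distribution: P(Rh+) = 1.
Independent loci: 1/2 × 1 = 1/2.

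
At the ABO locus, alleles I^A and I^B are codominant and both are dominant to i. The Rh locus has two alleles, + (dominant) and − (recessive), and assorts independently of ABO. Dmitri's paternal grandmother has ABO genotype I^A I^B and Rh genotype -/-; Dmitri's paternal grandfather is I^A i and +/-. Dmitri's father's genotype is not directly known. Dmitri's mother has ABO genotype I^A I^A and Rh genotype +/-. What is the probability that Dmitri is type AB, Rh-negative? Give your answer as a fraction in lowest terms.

3/32

Dmitri's father's ABO genotype from I^A I^B × I^A i: 1/4 I^A I^A, 1/4 I^A I^B, 1/4 I^A i, 1/4 I^B i.
Crossing each possibility with the mother I^A I^A and summing P(type AB): 1/4·0 + 1/4·1/2 + 1/4·0 + 1/4·1/2 = 1/4.
Similarly for Rh via the father's Rh distribution: P(Rh-) = 3/8.
Independent loci: 1/4 × 3/8 = 3/32.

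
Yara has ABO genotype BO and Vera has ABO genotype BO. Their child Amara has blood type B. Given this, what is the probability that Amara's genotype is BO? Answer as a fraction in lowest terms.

Cross BO × BO → 1/4 BB, 1/2 BO, 1/4 OO.
Type-B genotypes among offspring: BB (1/4), BO (1/2); total 3/4.
P(BO | type B) = (1/2) / (3/4) = 2/3.

2/3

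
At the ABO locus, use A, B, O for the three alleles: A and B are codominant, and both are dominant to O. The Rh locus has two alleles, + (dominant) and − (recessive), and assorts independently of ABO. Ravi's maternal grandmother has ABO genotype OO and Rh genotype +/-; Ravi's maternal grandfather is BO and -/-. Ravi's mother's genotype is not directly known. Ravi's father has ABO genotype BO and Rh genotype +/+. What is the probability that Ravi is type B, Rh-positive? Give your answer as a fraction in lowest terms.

Ravi's mother's ABO genotype from OO × BO: 1/2 BO, 1/2 OO.
Crossing each possibility with the father BO and summing P(type B): 1/2·3/4 + 1/2·1/2 = 5/8.
Similarly for Rh via the mother's Rh distribution: P(Rh+) = 1.
Independent loci: 5/8 × 1 = 5/8.

5/8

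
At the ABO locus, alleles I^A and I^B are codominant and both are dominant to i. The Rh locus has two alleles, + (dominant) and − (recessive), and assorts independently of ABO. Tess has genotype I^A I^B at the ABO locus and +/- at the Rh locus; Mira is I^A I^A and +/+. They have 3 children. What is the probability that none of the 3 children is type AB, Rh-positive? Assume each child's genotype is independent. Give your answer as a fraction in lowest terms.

ABO cross I^A I^B × I^A I^A → 1/2 A, 1/2 AB.
Rh cross +/- × +/+ → 1 Rh+; so P(type AB, Rh-positive) = 1/2 × 1 = 1/2 per child.
P(not type AB, Rh-positive) = 1/2 for one child; (1/2)^3 = 1/8.

1/8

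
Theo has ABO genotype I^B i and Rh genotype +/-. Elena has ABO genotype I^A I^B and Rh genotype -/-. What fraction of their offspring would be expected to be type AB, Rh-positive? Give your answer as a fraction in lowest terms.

ABO cross I^B i × I^A I^B → offspring phenotypes: 1/4 A, 1/2 B, 1/4 AB.
Rh cross +/- × -/- → 1/2 Rh+, 1/2 Rh-.
Independent loci: P(type AB, Rh-positive) = 1/4 × 1/2 = 1/8.

1/8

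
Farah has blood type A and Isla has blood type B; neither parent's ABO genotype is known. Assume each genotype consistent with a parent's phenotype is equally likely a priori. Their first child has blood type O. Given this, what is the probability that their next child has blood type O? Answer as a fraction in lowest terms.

Possible genotypes: Farah ∈ {I^A I^A, I^A i}; Isla ∈ {I^B I^B, I^B i}.
Weight each parental genotype pair by prior × P(type-O child):
  I^A i × I^B i: posterior weight 1; P(next child type O) = 1/4.
Weighted sum = 1/4.

1/4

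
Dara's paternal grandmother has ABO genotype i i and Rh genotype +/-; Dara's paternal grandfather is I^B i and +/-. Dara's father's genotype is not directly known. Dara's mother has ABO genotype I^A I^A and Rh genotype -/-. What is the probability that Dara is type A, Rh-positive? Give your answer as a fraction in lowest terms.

3/8

Dara's father's ABO genotype from i i × I^B i: 1/2 I^B i, 1/2 i i.
Crossing each possibility with the mother I^A I^A and summing P(type A): 1/2·1/2 + 1/2·1 = 3/4.
Similarly for Rh via the father's Rh distribution: P(Rh+) = 1/2.
Independent loci: 3/4 × 1/2 = 3/8.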